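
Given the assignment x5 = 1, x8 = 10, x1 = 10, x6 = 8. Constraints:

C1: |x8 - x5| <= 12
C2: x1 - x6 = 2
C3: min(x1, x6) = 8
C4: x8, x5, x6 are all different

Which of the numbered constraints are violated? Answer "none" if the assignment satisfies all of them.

C1: |10 - 1| = 9; 9 ≤ 12  ✔
C2: x1 - x6 = 10 - 8 = 2  ✔
C3: min(10, 8) = 8  ✔
C4: values 10, 1, 8 are pairwise distinct  ✔

None — every constraint holds.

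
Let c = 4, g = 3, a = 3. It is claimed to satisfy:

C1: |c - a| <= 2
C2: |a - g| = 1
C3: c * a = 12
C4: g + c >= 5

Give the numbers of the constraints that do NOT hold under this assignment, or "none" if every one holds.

The assignment fails constraint 2.

C1: |4 - 3| = 1; 1 ≤ 2 — holds.
C2: |3 - 3| = 0, not 1 — fails.
C3: c * a = 4 * 3 = 12 — holds.
C4: g + c = 3 + 4 = 7; 7 ≥ 5 — holds.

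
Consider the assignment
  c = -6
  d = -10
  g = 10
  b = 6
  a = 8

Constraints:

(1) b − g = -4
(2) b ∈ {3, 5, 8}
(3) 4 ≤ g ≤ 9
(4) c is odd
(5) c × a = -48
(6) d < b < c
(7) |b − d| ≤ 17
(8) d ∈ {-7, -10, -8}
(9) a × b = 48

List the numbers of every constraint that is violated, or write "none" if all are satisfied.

(1) b − g = 6 − 10 = -4  ✓
(2) b = 6 is not in {3, 5, 8}  ✗
(3) g = 10 is outside [4, 9]  ✗
(4) c = -6 is even  ✗
(5) c × a = -6 × 8 = -48  ✓
(6) values -10, 6, -6; b = 6 is not < c = -6  ✗
(7) |6 − (-10)| = 16; 16 ≤ 17  ✓
(8) d = -10 is in {-7, -10, -8}  ✓
(9) a × b = 8 × 6 = 48  ✓

Constraints 2, 3, 4, and 6 do not hold.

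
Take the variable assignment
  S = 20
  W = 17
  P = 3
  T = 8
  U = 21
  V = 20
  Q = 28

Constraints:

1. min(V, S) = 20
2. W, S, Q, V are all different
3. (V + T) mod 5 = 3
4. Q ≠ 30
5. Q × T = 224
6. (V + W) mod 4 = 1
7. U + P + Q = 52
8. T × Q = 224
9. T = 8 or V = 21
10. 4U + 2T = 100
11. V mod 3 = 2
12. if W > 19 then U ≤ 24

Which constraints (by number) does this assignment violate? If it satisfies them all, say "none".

1. min(20, 20) = 20  ✓
2. S = V = 20, not all different  ✗
3. V + T = 28; 28 mod 5 = 3  ✓
4. Q = 28, and 28 ≠ 30  ✓
5. Q × T = 28 × 8 = 224  ✓
6. V + W = 37; 37 mod 4 = 1  ✓
7. U + P + Q = 21 + 3 + 28 = 52  ✓
8. T × Q = 8 × 28 = 224  ✓
9. T = 8 = 8 (first disjunct)  ✓
10. 4U + 2T = 4(21) + 2(8) = 100  ✓
11. 20 mod 3 = 2  ✓
12. W = 17, not > 19; antecedent false, conditional vacuously true  ✓

Violated: 2.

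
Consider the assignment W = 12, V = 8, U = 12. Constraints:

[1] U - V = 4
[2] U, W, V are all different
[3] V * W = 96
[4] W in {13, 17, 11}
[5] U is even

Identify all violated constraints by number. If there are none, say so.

[1] U - V = 12 - 8 = 4  true
[2] U = W = 12, not all different  false
[3] V * W = 8 * 12 = 96  true
[4] W = 12 is not in {13, 17, 11}  false
[5] U = 12 is even  true

The assignment fails constraints 2, 4.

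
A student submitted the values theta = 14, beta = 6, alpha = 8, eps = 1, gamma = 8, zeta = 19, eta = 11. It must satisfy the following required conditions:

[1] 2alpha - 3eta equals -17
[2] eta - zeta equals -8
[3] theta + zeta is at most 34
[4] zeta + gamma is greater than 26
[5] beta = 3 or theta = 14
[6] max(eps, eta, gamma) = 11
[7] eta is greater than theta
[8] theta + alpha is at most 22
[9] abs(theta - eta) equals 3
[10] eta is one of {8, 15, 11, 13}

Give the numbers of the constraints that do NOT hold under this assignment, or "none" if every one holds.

[1] 2alpha - 3eta = 2(8) - 3(11) = -17  ✓
[2] eta - zeta = 11 - 19 = -8  ✓
[3] theta + zeta = 14 + 19 = 33; 33 ≤ 34  ✓
[4] zeta + gamma = 19 + 8 = 27; 27 > 26  ✓
[5] beta = 6 ≠ 3, but theta = 14 = 14 (second disjunct)  ✓
[6] max(1, 11, 8) = 11  ✓
[7] eta = 11, theta = 14; 11 ≤ 14 (want >)  ✗
[8] theta + alpha = 14 + 8 = 22; 22 ≤ 22  ✓
[9] abs(14 - 11) = 3  ✓
[10] eta = 11 is in {8, 15, 11, 13}  ✓

No — constraint 7 is not satisfied.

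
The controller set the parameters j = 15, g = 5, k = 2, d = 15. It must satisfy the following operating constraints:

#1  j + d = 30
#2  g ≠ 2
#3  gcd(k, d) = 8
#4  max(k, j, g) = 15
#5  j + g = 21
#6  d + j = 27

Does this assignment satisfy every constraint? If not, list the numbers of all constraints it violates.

#1 j + d = 15 + 15 = 30  ✓
#2 g = 5, and 5 ≠ 2  ✓
#3 gcd(2, 15) = 1, not 8  ✗
#4 max(2, 15, 5) = 15  ✓
#5 j + g = 15 + 5 = 20, not 21  ✗
#6 d + j = 15 + 15 = 30, not 27  ✗

Violated: 3, 5, 6.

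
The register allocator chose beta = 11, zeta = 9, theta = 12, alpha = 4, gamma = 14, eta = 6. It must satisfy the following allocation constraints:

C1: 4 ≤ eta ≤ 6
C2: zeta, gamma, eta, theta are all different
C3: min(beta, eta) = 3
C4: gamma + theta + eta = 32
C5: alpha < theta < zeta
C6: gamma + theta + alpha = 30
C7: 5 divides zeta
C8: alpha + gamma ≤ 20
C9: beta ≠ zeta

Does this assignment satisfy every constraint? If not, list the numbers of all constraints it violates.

Constraints 3, 5, and 7 do not hold.

C1: eta = 6 lies in [4, 6]  yes
C2: values 9, 14, 6, 12 are pairwise distinct  yes
C3: min(11, 6) = 6, not 3  no
C4: gamma + theta + eta = 14 + 12 + 6 = 32  yes
C5: values 4, 12, 9; theta = 12 is not < zeta = 9  no
C6: gamma + theta + alpha = 14 + 12 + 4 = 30  yes
C7: 9 = 5×1 + 4, so 5 does not divide 9  no
C8: alpha + gamma = 4 + 14 = 18; 18 ≤ 20  yes
C9: beta = 11, zeta = 9; distinct  yes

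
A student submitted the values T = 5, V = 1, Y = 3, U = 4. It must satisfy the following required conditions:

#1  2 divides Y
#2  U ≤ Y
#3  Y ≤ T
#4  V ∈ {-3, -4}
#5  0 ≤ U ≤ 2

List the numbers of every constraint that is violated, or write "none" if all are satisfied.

#1 3 = 2×1 + 1, so 2 does not divide 3 — does not hold.
#2 U = 4, Y = 3; 4 > 3 (want ≤) — does not hold.
#3 Y = 3, T = 5; 3 ≤ 5 — holds.
#4 V = 1 is not in {-3, -4} — does not hold.
#5 U = 4 is outside [0, 2] — does not hold.

The assignment fails constraints 1, 2, 4, 5.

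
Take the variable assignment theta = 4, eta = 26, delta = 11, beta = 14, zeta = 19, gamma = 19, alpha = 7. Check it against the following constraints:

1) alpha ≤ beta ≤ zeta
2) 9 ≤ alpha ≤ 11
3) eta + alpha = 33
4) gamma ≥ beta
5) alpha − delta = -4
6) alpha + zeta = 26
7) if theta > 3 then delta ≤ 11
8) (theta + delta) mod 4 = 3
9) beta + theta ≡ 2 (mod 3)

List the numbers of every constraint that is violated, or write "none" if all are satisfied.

1) values 7 ≤ 14 ≤ 19 — holds.
2) alpha = 7 is outside [9, 11] — does not hold.
3) eta + alpha = 26 + 7 = 33 — holds.
4) gamma = 19, beta = 14; 19 ≥ 14 — holds.
5) alpha − delta = 7 − 11 = -4 — holds.
6) alpha + zeta = 7 + 19 = 26 — holds.
7) theta = 4 > 3, so we need delta ≤ 11; delta = 11 ≤ 11 — holds.
8) theta + delta = 15; 15 mod 4 = 3 — holds.
9) beta + theta = 18; 18 mod 3 = 0, not 2 — does not hold.

No — constraints 2 and 9 are not satisfied.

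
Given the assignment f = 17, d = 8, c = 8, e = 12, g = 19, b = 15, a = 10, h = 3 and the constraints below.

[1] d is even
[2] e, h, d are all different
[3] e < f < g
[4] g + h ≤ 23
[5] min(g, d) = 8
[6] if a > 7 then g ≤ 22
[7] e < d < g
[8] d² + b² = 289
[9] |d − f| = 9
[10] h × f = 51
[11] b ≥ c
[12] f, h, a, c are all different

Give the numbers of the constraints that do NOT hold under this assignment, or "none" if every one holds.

No — constraint 7 is not satisfied.

[1] d = 8 is even  true
[2] values 12, 3, 8 are pairwise distinct  true
[3] values 12 < 17 < 19  true
[4] g + h = 19 + 3 = 22; 22 ≤ 23  true
[5] min(19, 8) = 8  true
[6] a = 10 > 7, so we need g ≤ 22; g = 19 ≤ 22  true
[7] values 12, 8, 19; e = 12 is not < d = 8  false
[8] d² + b² = 8² + 15² = 64 + 225 = 289  true
[9] |8 − 17| = 9  true
[10] h × f = 3 × 17 = 51  true
[11] b = 15, c = 8; 15 ≥ 8  true
[12] values 17, 3, 10, 8 are pairwise distinct  true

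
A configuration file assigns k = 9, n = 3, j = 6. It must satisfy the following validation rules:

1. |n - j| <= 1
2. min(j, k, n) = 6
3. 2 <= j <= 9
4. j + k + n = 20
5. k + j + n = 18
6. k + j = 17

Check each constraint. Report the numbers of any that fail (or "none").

No — constraints 1, 2, 4, and 6 are not satisfied.

1. |3 - 6| = 3; 3 > 1, exceeds bound 1 — violated.
2. min(6, 9, 3) = 3, not 6 — violated.
3. j = 6 lies in [2, 9] — satisfied.
4. j + k + n = 6 + 9 + 3 = 18, not 20 — violated.
5. k + j + n = 9 + 6 + 3 = 18 — satisfied.
6. k + j = 9 + 6 = 15, not 17 — violated.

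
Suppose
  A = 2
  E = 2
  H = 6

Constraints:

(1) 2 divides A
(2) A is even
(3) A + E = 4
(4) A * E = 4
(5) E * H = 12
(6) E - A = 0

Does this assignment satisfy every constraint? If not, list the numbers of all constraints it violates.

Yes — all constraints hold.

(1) 2 / 2 = 1, so 2 divides 2 — holds.
(2) A = 2 is even — holds.
(3) A + E = 2 + 2 = 4 — holds.
(4) A * E = 2 * 2 = 4 — holds.
(5) E * H = 2 * 6 = 12 — holds.
(6) E - A = 2 - 2 = 0 — holds.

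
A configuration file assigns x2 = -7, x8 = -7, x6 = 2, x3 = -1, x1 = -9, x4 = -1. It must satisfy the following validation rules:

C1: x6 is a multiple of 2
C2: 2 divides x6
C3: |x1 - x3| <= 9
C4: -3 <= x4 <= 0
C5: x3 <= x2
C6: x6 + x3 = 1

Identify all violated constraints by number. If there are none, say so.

Violated: 5.

C1: 2 / 2 = 1, so 2 divides 2  yes
C2: 2 / 2 = 1, so 2 divides 2  yes
C3: |-9 - (-1)| = 8; 8 ≤ 9  yes
C4: x4 = -1 lies in [-3, 0]  yes
C5: x3 = -1, x2 = -7; -1 > -7 (want ≤)  no
C6: x6 + x3 = 2 + (-1) = 1  yes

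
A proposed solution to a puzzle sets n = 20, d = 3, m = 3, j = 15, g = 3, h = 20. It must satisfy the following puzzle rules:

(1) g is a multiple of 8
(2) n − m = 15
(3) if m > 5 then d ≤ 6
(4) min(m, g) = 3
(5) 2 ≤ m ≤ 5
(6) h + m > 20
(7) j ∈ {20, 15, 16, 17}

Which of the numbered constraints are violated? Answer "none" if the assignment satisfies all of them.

No — constraints 1, 2 are not satisfied.

(1) 3 = 8×0 + 3, so 8 does not divide 3  false
(2) n − m = 20 − 3 = 17, not 15  false
(3) m = 3, not > 5; antecedent false, conditional vacuously true  true
(4) min(3, 3) = 3  true
(5) m = 3 lies in [2, 5]  true
(6) h + m = 20 + 3 = 23; 23 > 20  true
(7) j = 15 is in {20, 15, 16, 17}  true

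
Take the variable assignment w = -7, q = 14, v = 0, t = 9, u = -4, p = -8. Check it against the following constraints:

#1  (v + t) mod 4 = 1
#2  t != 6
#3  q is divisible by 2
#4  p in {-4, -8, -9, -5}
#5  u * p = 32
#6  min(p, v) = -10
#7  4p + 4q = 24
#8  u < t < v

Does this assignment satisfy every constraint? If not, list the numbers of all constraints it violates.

#1 v + t = 9; 9 mod 4 = 1 — holds.
#2 t = 9, and 9 ≠ 6 — holds.
#3 14 / 2 = 7, so 2 divides 14 — holds.
#4 p = -8 is in {-4, -8, -9, -5} — holds.
#5 u * p = -4 * (-8) = 32 — holds.
#6 min(-8, 0) = -8, not -10 — fails.
#7 4p + 4q = 4(-8) + 4(14) = 24 — holds.
#8 values -4, 9, 0; t = 9 is not < v = 0 — fails.

Constraints 6 and 8 do not hold.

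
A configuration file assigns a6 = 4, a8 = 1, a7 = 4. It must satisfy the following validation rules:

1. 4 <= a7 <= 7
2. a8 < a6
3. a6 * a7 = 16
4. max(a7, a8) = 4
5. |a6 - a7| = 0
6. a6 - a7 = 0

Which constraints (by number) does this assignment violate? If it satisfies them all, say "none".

1. a7 = 4 lies in [4, 7] — OK.
2. a8 = 1, a6 = 4; 1 < 4 — OK.
3. a6 * a7 = 4 * 4 = 16 — OK.
4. max(4, 1) = 4 — OK.
5. |4 - 4| = 0 — OK.
6. a6 - a7 = 4 - 4 = 0 — OK.

None — every constraint holds.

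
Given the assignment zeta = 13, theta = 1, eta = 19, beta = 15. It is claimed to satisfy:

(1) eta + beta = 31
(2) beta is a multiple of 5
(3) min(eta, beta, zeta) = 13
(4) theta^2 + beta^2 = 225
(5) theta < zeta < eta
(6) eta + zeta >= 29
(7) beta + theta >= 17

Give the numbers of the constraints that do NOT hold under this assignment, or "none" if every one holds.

Constraints 1, 4, and 7 do not hold.

(1) eta + beta = 19 + 15 = 34, not 31  ✘
(2) 15 / 5 = 3, so 5 divides 15  ✔
(3) min(19, 15, 13) = 13  ✔
(4) theta^2 + beta^2 = 1^2 + 15^2 = 1 + 225 = 226, not 225  ✘
(5) values 1 < 13 < 19  ✔
(6) eta + zeta = 19 + 13 = 32; 32 ≥ 29  ✔
(7) beta + theta = 15 + 1 = 16; 16 < 17, bound 17 not met  ✘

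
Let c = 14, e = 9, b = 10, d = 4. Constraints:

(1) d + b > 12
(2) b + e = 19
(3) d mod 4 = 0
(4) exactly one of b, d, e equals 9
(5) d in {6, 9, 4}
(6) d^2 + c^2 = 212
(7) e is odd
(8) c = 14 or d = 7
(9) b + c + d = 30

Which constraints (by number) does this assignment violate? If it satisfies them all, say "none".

Constraint 9 is violated.

(1) d + b = 4 + 10 = 14; 14 > 12 — holds.
(2) b + e = 10 + 9 = 19 — holds.
(3) 4 mod 4 = 0 — holds.
(4) b=10, d=4, e=9; 1 of them equals 9 — holds.
(5) d = 4 is in {6, 9, 4} — holds.
(6) d^2 + c^2 = 4^2 + 14^2 = 16 + 196 = 212 — holds.
(7) e = 9 is odd — holds.
(8) c = 14 = 14 (first disjunct) — holds.
(9) b + c + d = 10 + 14 + 4 = 28, not 30 — fails.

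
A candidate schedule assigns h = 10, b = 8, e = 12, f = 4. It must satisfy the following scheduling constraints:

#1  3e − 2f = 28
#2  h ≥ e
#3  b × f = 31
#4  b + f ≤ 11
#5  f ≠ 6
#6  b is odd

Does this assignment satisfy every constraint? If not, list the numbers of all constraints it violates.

#1 3e − 2f = 3(12) − 2(4) = 28 — holds.
#2 h = 10, e = 12; 10 < 12 (want ≥) — does not hold.
#3 b × f = 8 × 4 = 32, not 31 — does not hold.
#4 b + f = 8 + 4 = 12; 12 > 11, bound 11 not met — does not hold.
#5 f = 4, and 4 ≠ 6 — holds.
#6 b = 8 is even — does not hold.

The assignment fails constraints 2, 3, 4, 6.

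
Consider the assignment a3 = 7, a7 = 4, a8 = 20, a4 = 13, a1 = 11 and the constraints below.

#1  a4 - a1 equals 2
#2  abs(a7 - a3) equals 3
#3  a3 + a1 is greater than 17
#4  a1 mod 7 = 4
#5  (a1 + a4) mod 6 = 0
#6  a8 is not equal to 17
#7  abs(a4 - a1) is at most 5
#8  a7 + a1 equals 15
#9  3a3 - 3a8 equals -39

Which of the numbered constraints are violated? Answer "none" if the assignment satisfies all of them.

#1 a4 - a1 = 13 - 11 = 2 — holds.
#2 abs(4 - 7) = 3 — holds.
#3 a3 + a1 = 7 + 11 = 18; 18 > 17 — holds.
#4 11 mod 7 = 4 — holds.
#5 a1 + a4 = 24; 24 mod 6 = 0 — holds.
#6 a8 = 20, and 20 ≠ 17 — holds.
#7 abs(13 - 11) = 2; 2 ≤ 5 — holds.
#8 a7 + a1 = 4 + 11 = 15 — holds.
#9 3a3 - 3a8 = 3(7) - 3(20) = -39 — holds.

Yes — all constraints hold.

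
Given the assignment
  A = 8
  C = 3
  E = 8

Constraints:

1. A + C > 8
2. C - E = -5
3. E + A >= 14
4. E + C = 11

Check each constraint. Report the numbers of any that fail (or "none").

1. A + C = 8 + 3 = 11; 11 > 8 — OK.
2. C - E = 3 - 8 = -5 — OK.
3. E + A = 8 + 8 = 16; 16 ≥ 14 — OK.
4. E + C = 8 + 3 = 11 — OK.

No violations.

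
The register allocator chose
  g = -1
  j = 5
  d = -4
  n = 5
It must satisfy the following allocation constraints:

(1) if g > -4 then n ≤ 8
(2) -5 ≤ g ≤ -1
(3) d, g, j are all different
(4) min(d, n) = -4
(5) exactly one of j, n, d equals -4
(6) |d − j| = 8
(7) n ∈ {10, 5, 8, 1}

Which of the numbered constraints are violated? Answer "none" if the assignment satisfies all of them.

The assignment fails constraint 6.

(1) g = -1 > -4, so we need n ≤ 8; n = 5 ≤ 8 — holds.
(2) g = -1 lies in [-5, -1] — holds.
(3) values -4, -1, 5 are pairwise distinct — holds.
(4) min(-4, 5) = -4 — holds.
(5) j=5, n=5, d=-4; 1 of them equals -4 — holds.
(6) |-4 − 5| = 9, not 8 — fails.
(7) n = 5 is in {10, 5, 8, 1} — holds.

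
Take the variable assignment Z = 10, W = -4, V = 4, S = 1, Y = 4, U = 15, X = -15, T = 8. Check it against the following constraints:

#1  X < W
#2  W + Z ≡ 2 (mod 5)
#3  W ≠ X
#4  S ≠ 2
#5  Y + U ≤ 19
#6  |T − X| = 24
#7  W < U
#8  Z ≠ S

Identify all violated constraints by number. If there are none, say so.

Constraints 2 and 6 are violated.

#1 X = -15, W = -4; -15 < -4  yes
#2 W + Z = 6; 6 mod 5 = 1, not 2  no
#3 W = -4, X = -15; distinct  yes
#4 S = 1, and 1 ≠ 2  yes
#5 Y + U = 4 + 15 = 19; 19 ≤ 19  yes
#6 |8 − (-15)| = 23, not 24  no
#7 W = -4, U = 15; -4 < 15  yes
#8 Z = 10, S = 1; distinct  yes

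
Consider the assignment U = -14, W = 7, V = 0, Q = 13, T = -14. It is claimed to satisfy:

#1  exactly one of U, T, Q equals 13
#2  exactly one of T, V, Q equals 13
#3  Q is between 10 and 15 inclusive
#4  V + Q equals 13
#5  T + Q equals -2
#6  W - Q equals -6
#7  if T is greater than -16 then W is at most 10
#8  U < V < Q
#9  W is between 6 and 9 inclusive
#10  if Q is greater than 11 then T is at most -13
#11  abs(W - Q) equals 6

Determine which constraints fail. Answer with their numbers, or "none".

Constraint 5 is violated.

#1 U=-14, T=-14, Q=13; 1 of them equals 13 — holds.
#2 T=-14, V=0, Q=13; 1 of them equals 13 — holds.
#3 Q = 13 lies in [10, 15] — holds.
#4 V + Q = 0 + 13 = 13 — holds.
#5 T + Q = -14 + 13 = -1, not -2 — fails.
#6 W - Q = 7 - 13 = -6 — holds.
#7 T = -14 > -16, so we need W ≤ 10; W = 7 ≤ 10 — holds.
#8 values -14 < 0 < 13 — holds.
#9 W = 7 lies in [6, 9] — holds.
#10 Q = 13 > 11, so we need T ≤ -13; T = -14 ≤ -13 — holds.
#11 abs(7 - 13) = 6 — holds.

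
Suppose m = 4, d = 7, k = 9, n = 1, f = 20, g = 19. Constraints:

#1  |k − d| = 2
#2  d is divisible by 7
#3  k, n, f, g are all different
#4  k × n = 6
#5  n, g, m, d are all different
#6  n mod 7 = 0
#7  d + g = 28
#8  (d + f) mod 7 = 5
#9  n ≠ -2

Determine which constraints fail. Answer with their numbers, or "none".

Constraints 4, 6, 7, and 8 are violated.

#1 |9 − 7| = 2  ✔
#2 7 / 7 = 1, so 7 divides 7  ✔
#3 values 9, 1, 20, 19 are pairwise distinct  ✔
#4 k × n = 9 × 1 = 9, not 6  ✘
#5 values 1, 19, 4, 7 are pairwise distinct  ✔
#6 1 mod 7 = 1, not 0  ✘
#7 d + g = 7 + 19 = 26, not 28  ✘
#8 d + f = 27; 27 mod 7 = 6, not 5  ✘
#9 n = 1, and 1 ≠ -2  ✔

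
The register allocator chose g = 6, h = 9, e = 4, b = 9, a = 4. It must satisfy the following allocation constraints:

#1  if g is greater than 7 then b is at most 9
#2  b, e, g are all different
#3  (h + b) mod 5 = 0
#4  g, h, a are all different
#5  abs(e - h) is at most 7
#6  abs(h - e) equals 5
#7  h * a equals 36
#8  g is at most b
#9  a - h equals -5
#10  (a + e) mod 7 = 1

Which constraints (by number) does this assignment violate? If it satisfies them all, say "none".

#1 g = 6, not > 7; antecedent false, conditional vacuously true — holds.
#2 values 9, 4, 6 are pairwise distinct — holds.
#3 h + b = 18; 18 mod 5 = 3, not 0 — does not hold.
#4 values 6, 9, 4 are pairwise distinct — holds.
#5 abs(4 - 9) = 5; 5 ≤ 7 — holds.
#6 abs(9 - 4) = 5 — holds.
#7 h * a = 9 * 4 = 36 — holds.
#8 g = 6, b = 9; 6 ≤ 9 — holds.
#9 a - h = 4 - 9 = -5 — holds.
#10 a + e = 8; 8 mod 7 = 1 — holds.

Constraint 3 is violated.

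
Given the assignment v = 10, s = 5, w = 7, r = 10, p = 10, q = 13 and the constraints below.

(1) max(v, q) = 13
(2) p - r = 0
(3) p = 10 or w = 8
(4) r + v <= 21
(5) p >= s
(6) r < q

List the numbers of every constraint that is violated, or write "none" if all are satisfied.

Yes — all constraints hold.

(1) max(10, 13) = 13 — OK.
(2) p - r = 10 - 10 = 0 — OK.
(3) p = 10 = 10 (first disjunct) — OK.
(4) r + v = 10 + 10 = 20; 20 ≤ 21 — OK.
(5) p = 10, s = 5; 10 ≥ 5 — OK.
(6) r = 10, q = 13; 10 < 13 — OK.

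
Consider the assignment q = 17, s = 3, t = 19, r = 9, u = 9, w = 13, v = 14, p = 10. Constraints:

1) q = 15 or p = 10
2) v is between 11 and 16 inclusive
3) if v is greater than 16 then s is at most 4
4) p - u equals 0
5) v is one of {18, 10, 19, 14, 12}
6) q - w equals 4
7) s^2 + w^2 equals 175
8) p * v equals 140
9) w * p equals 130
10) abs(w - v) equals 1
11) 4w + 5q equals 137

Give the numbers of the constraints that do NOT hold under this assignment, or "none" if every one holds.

1) q = 17 ≠ 15, but p = 10 = 10 (second disjunct)  ✔
2) v = 14 lies in [11, 16]  ✔
3) v = 14, not > 16; antecedent false, conditional vacuously true  ✔
4) p - u = 10 - 9 = 1, not 0  ✘
5) v = 14 is in {18, 10, 19, 14, 12}  ✔
6) q - w = 17 - 13 = 4  ✔
7) s^2 + w^2 = 3^2 + 13^2 = 9 + 169 = 178, not 175  ✘
8) p * v = 10 * 14 = 140  ✔
9) w * p = 13 * 10 = 130  ✔
10) abs(13 - 14) = 1  ✔
11) 4w + 5q = 4(13) + 5(17) = 137  ✔

Violated: 4 and 7.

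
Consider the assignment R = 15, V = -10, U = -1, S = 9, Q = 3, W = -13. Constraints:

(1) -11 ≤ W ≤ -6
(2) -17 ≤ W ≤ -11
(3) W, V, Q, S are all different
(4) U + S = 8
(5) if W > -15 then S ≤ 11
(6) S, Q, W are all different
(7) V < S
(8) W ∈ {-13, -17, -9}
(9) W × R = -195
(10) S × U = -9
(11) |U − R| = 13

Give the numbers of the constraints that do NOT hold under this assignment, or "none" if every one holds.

Violated: 1 and 11.

(1) W = -13 is outside [-11, -6] — violated.
(2) W = -13 lies in [-17, -11] — OK.
(3) values -13, -10, 3, 9 are pairwise distinct — OK.
(4) U + S = -1 + 9 = 8 — OK.
(5) W = -13 > -15, so we need S ≤ 11; S = 9 ≤ 11 — OK.
(6) values 9, 3, -13 are pairwise distinct — OK.
(7) V = -10, S = 9; -10 < 9 — OK.
(8) W = -13 is in {-13, -17, -9} — OK.
(9) W × R = -13 × 15 = -195 — OK.
(10) S × U = 9 × (-1) = -9 — OK.
(11) |-1 − 15| = 16, not 13 — violated.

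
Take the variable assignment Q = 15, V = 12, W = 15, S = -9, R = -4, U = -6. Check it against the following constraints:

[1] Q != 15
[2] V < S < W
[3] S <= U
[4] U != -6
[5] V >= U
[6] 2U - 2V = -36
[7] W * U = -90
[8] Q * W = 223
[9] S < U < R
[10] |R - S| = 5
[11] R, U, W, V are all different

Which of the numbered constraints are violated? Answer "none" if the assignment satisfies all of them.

The assignment fails constraints 1, 2, 4, 8.

[1] Q = 15, but 15 is required to differ  no
[2] values 12, -9, 15; V = 12 is not < S = -9  no
[3] S = -9, U = -6; -9 ≤ -6  yes
[4] U = -6, but -6 is required to differ  no
[5] V = 12, U = -6; 12 ≥ -6  yes
[6] 2U - 2V = 2(-6) - 2(12) = -36  yes
[7] W * U = 15 * (-6) = -90  yes
[8] Q * W = 15 * 15 = 225, not 223  no
[9] values -9 < -6 < -4  yes
[10] |-4 - (-9)| = 5  yes
[11] values -4, -6, 15, 12 are pairwise distinct  yes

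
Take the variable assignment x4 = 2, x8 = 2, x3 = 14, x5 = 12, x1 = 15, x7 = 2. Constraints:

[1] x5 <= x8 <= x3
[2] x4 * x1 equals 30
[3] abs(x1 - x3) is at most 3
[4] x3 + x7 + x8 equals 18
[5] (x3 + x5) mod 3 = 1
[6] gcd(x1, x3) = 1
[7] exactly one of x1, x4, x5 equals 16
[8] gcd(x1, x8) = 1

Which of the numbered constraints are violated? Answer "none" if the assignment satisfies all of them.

Constraints 1, 5, and 7 do not hold.

[1] values 12, 2, 14; x5 = 12 is not <= x8 = 2  ✘
[2] x4 * x1 = 2 * 15 = 30  ✔
[3] abs(15 - 14) = 1; 1 ≤ 3  ✔
[4] x3 + x7 + x8 = 14 + 2 + 2 = 18  ✔
[5] x3 + x5 = 26; 26 mod 3 = 2, not 1  ✘
[6] gcd(15, 14) = 1  ✔
[7] x1=15, x4=2, x5=12; 0 of them equal 16, not exactly one  ✘
[8] gcd(15, 2) = 1  ✔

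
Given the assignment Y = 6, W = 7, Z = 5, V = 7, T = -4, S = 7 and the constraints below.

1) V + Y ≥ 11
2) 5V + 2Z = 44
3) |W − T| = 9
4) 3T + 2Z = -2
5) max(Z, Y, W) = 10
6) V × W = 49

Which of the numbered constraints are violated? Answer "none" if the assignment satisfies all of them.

1) V + Y = 7 + 6 = 13; 13 ≥ 11 — holds.
2) 5V + 2Z = 5(7) + 2(5) = 45, not 44 — fails.
3) |7 − (-4)| = 11, not 9 — fails.
4) 3T + 2Z = 3(-4) + 2(5) = -2 — holds.
5) max(5, 6, 7) = 7, not 10 — fails.
6) V × W = 7 × 7 = 49 — holds.

Violated: 2, 3, and 5.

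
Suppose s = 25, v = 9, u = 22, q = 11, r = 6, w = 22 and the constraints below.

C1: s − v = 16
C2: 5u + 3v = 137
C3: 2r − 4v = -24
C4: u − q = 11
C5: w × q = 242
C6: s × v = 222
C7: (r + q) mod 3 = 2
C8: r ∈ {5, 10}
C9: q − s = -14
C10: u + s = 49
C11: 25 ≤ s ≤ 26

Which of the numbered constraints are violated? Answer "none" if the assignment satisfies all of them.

C1: s − v = 25 − 9 = 16 — satisfied.
C2: 5u + 3v = 5(22) + 3(9) = 137 — satisfied.
C3: 2r − 4v = 2(6) − 4(9) = -24 — satisfied.
C4: u − q = 22 − 11 = 11 — satisfied.
C5: w × q = 22 × 11 = 242 — satisfied.
C6: s × v = 25 × 9 = 225, not 222 — violated.
C7: r + q = 17; 17 mod 3 = 2 — satisfied.
C8: r = 6 is not in {5, 10} — violated.
C9: q − s = 11 − 25 = -14 — satisfied.
C10: u + s = 22 + 25 = 47, not 49 — violated.
C11: s = 25 lies in [25, 26] — satisfied.

Constraints 6, 8, 10 do not hold.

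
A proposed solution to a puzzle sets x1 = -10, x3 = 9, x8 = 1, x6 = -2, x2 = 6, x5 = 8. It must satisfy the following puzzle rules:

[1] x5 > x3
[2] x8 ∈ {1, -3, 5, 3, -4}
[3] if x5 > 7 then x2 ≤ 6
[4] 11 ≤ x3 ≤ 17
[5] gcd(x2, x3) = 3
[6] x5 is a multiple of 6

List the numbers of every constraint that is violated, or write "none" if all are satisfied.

[1] x5 = 8, x3 = 9; 8 ≤ 9 (want >) — does not hold.
[2] x8 = 1 is in {1, -3, 5, 3, -4} — holds.
[3] x5 = 8 > 7, so we need x2 ≤ 6; x2 = 6 ≤ 6 — holds.
[4] x3 = 9 is outside [11, 17] — does not hold.
[5] gcd(6, 9) = 3 — holds.
[6] 8 = 6×1 + 2, so 6 does not divide 8 — does not hold.

No — constraints 1, 4, and 6 are not satisfied.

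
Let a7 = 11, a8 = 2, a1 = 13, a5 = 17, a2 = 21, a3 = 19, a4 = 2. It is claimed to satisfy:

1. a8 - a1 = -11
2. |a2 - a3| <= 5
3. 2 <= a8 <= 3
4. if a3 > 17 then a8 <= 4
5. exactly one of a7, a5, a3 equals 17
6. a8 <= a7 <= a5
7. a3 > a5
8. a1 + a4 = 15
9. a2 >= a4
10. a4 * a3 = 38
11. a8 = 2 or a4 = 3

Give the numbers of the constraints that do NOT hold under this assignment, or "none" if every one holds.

No violations.

1. a8 - a1 = 2 - 13 = -11 — satisfied.
2. |21 - 19| = 2; 2 ≤ 5 — satisfied.
3. a8 = 2 lies in [2, 3] — satisfied.
4. a3 = 19 > 17, so we need a8 ≤ 4; a8 = 2 ≤ 4 — satisfied.
5. a7=11, a5=17, a3=19; 1 of them equals 17 — satisfied.
6. values 2 <= 11 <= 17 — satisfied.
7. a3 = 19, a5 = 17; 19 > 17 — satisfied.
8. a1 + a4 = 13 + 2 = 15 — satisfied.
9. a2 = 21, a4 = 2; 21 ≥ 2 — satisfied.
10. a4 * a3 = 2 * 19 = 38 — satisfied.
11. a8 = 2 = 2 (first disjunct) — satisfied.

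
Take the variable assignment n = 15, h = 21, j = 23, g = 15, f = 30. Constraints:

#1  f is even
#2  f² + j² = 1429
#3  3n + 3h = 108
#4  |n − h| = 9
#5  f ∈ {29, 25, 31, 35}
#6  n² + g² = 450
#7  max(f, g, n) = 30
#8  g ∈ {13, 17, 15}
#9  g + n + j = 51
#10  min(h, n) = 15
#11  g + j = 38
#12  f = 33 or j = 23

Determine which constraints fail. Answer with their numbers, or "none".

#1 f = 30 is even  ✓
#2 f² + j² = 30² + 23² = 900 + 529 = 1429  ✓
#3 3n + 3h = 3(15) + 3(21) = 108  ✓
#4 |15 − 21| = 6, not 9  ✗
#5 f = 30 is not in {29, 25, 31, 35}  ✗
#6 n² + g² = 15² + 15² = 225 + 225 = 450  ✓
#7 max(30, 15, 15) = 30  ✓
#8 g = 15 is in {13, 17, 15}  ✓
#9 g + n + j = 15 + 15 + 23 = 53, not 51  ✗
#10 min(21, 15) = 15  ✓
#11 g + j = 15 + 23 = 38  ✓
#12 f = 30 ≠ 33, but j = 23 = 23 (second disjunct)  ✓

The assignment fails constraints 4, 5, and 9.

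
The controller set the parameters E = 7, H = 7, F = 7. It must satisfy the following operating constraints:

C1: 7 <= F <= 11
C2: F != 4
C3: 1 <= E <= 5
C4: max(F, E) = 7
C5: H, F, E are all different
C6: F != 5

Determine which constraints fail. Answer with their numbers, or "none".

Constraints 3 and 5 are violated.

C1: F = 7 lies in [7, 11]  true
C2: F = 7, and 7 ≠ 4  true
C3: E = 7 is outside [1, 5]  false
C4: max(7, 7) = 7  true
C5: H = F = 7, not all different  false
C6: F = 7, and 7 ≠ 5  true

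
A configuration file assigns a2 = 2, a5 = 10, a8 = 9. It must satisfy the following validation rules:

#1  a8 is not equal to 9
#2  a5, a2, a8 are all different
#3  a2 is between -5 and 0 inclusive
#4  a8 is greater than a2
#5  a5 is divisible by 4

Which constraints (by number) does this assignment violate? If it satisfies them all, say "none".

#1 a8 = 9, but 9 is required to differ — violated.
#2 values 10, 2, 9 are pairwise distinct — OK.
#3 a2 = 2 is outside [-5, 0] — violated.
#4 a8 = 9, a2 = 2; 9 > 2 — OK.
#5 10 = 4*2 + 2, so 4 does not divide 10 — violated.

Constraints 1, 3, and 5 are violated.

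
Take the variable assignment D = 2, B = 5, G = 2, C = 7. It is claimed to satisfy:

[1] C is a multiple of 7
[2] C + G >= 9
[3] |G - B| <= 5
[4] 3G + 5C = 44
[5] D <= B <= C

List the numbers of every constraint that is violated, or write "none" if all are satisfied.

[1] 7 / 7 = 1, so 7 divides 7 — holds.
[2] C + G = 7 + 2 = 9; 9 ≥ 9 — holds.
[3] |2 - 5| = 3; 3 ≤ 5 — holds.
[4] 3G + 5C = 3(2) + 5(7) = 41, not 44 — fails.
[5] values 2 <= 5 <= 7 — holds.

The assignment fails constraint 4.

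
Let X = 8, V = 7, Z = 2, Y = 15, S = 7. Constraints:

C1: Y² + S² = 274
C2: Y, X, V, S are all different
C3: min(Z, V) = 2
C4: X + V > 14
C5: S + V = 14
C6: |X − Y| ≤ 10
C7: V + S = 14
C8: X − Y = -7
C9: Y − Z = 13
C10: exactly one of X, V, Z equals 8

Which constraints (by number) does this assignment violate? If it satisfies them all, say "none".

Constraint 2 does not hold.

C1: Y² + S² = 15² + 7² = 225 + 49 = 274 — satisfied.
C2: V = S = 7, not all different — violated.
C3: min(2, 7) = 2 — satisfied.
C4: X + V = 8 + 7 = 15; 15 > 14 — satisfied.
C5: S + V = 7 + 7 = 14 — satisfied.
C6: |8 − 15| = 7; 7 ≤ 10 — satisfied.
C7: V + S = 7 + 7 = 14 — satisfied.
C8: X − Y = 8 − 15 = -7 — satisfied.
C9: Y − Z = 15 − 2 = 13 — satisfied.
C10: X=8, V=7, Z=2; 1 of them equals 8 — satisfied.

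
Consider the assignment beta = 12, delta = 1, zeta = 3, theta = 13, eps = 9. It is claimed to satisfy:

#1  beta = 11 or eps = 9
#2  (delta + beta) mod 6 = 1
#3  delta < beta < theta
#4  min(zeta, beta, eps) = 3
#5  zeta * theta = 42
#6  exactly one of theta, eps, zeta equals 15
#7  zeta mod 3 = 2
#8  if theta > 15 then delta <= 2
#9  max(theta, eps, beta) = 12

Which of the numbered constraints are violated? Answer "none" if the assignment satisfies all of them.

#1 beta = 12 ≠ 11, but eps = 9 = 9 (second disjunct)  holds
#2 delta + beta = 13; 13 mod 6 = 1  holds
#3 values 1 < 12 < 13  holds
#4 min(3, 12, 9) = 3  holds
#5 zeta * theta = 3 * 13 = 39, not 42  fails
#6 theta=13, eps=9, zeta=3; 0 of them equal 15, not exactly one  fails
#7 3 mod 3 = 0, not 2  fails
#8 theta = 13, not > 15; antecedent false, conditional vacuously true  holds
#9 max(13, 9, 12) = 13, not 12  fails

No — constraints 5, 6, 7, 9 are not satisfied.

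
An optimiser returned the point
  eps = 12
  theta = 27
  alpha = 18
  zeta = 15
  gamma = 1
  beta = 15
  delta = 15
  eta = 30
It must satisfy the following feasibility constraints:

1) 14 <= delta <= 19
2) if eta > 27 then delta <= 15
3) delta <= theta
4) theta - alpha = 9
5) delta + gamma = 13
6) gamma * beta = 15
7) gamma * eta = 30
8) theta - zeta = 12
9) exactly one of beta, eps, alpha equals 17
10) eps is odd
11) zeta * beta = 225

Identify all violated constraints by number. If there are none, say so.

1) delta = 15 lies in [14, 19]  OK
2) eta = 30 > 27, so we need delta ≤ 15; delta = 15 ≤ 15  OK
3) delta = 15, theta = 27; 15 ≤ 27  OK
4) theta - alpha = 27 - 18 = 9  OK
5) delta + gamma = 15 + 1 = 16, not 13  FAIL
6) gamma * beta = 1 * 15 = 15  OK
7) gamma * eta = 1 * 30 = 30  OK
8) theta - zeta = 27 - 15 = 12  OK
9) beta=15, eps=12, alpha=18; 0 of them equal 17, not exactly one  FAIL
10) eps = 12 is even  FAIL
11) zeta * beta = 15 * 15 = 225  OK

No — constraints 5, 9, 10 are not satisfied.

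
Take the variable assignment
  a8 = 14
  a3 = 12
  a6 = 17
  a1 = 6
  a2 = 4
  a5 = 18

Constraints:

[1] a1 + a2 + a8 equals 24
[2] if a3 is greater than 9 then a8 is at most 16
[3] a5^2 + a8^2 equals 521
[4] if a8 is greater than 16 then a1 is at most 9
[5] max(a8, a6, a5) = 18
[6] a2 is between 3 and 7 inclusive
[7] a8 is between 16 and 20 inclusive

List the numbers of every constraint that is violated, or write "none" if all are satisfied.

No — constraints 3, 7 are not satisfied.

[1] a1 + a2 + a8 = 6 + 4 + 14 = 24 — satisfied.
[2] a3 = 12 > 9, so we need a8 ≤ 16; a8 = 14 ≤ 16 — satisfied.
[3] a5^2 + a8^2 = 18^2 + 14^2 = 324 + 196 = 520, not 521 — violated.
[4] a8 = 14, not > 16; antecedent false, conditional vacuously true — satisfied.
[5] max(14, 17, 18) = 18 — satisfied.
[6] a2 = 4 lies in [3, 7] — satisfied.
[7] a8 = 14 is outside [16, 20] — violated.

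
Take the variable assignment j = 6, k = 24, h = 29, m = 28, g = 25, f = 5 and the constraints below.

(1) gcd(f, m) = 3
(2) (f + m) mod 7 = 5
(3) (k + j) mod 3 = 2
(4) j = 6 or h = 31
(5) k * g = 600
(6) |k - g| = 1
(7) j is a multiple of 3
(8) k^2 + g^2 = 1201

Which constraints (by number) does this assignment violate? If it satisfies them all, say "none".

(1) gcd(5, 28) = 1, not 3 — violated.
(2) f + m = 33; 33 mod 7 = 5 — OK.
(3) k + j = 30; 30 mod 3 = 0, not 2 — violated.
(4) j = 6 = 6 (first disjunct) — OK.
(5) k * g = 24 * 25 = 600 — OK.
(6) |24 - 25| = 1 — OK.
(7) 6 / 3 = 2, so 3 divides 6 — OK.
(8) k^2 + g^2 = 24^2 + 25^2 = 576 + 625 = 1201 — OK.

The assignment fails constraints 1 and 3.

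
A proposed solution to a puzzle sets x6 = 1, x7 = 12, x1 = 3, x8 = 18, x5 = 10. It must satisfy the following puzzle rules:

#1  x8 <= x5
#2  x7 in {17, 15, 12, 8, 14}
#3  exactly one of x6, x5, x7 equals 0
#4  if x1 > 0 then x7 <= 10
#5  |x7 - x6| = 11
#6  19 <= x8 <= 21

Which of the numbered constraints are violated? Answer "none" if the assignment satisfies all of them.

Constraints 1, 3, 4, and 6 do not hold.

#1 x8 = 18, x5 = 10; 18 > 10 (want ≤) — does not hold.
#2 x7 = 12 is in {17, 15, 12, 8, 14} — holds.
#3 x6=1, x5=10, x7=12; 0 of them equal 0, not exactly one — does not hold.
#4 x1 = 3 > 0, so we need x7 ≤ 10; but x7 = 12 > 10 — does not hold.
#5 |12 - 1| = 11 — holds.
#6 x8 = 18 is outside [19, 21] — does not hold.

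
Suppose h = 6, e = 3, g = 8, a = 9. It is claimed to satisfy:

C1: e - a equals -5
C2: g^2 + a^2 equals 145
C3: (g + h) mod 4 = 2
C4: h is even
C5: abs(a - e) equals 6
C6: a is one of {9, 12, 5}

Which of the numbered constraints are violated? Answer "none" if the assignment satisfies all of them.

C1: e - a = 3 - 9 = -6, not -5 — does not hold.
C2: g^2 + a^2 = 8^2 + 9^2 = 64 + 81 = 145 — holds.
C3: g + h = 14; 14 mod 4 = 2 — holds.
C4: h = 6 is even — holds.
C5: abs(9 - 3) = 6 — holds.
C6: a = 9 is in {9, 12, 5} — holds.

The assignment fails constraint 1.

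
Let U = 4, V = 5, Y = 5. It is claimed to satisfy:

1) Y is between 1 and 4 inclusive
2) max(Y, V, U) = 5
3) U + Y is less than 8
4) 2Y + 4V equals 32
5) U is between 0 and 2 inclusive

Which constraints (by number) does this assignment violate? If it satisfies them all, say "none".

1) Y = 5 is outside [1, 4]  fails
2) max(5, 5, 4) = 5  holds
3) U + Y = 4 + 5 = 9; 9 ≥ 8, bound 8 not met  fails
4) 2Y + 4V = 2(5) + 4(5) = 30, not 32  fails
5) U = 4 is outside [0, 2]  fails

Violated: 1, 3, 4, 5.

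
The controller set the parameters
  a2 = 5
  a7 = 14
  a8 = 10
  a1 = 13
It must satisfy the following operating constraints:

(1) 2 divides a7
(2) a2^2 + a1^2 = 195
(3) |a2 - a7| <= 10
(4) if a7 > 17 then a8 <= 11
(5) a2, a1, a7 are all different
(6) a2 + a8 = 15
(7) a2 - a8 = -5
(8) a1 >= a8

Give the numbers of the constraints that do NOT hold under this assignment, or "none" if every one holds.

Constraint 2 is violated.

(1) 14 / 2 = 7, so 2 divides 14 — holds.
(2) a2^2 + a1^2 = 5^2 + 13^2 = 25 + 169 = 194, not 195 — does not hold.
(3) |5 - 14| = 9; 9 ≤ 10 — holds.
(4) a7 = 14, not > 17; antecedent false, conditional vacuously true — holds.
(5) values 5, 13, 14 are pairwise distinct — holds.
(6) a2 + a8 = 5 + 10 = 15 — holds.
(7) a2 - a8 = 5 - 10 = -5 — holds.
(8) a1 = 13, a8 = 10; 13 ≥ 10 — holds.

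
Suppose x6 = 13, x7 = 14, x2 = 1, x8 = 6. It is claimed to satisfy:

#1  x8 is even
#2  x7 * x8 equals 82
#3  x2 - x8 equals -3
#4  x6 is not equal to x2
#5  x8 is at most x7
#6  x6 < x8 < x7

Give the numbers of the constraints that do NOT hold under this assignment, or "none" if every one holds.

Violated: 2, 3, and 6.

#1 x8 = 6 is even — holds.
#2 x7 * x8 = 14 * 6 = 84, not 82 — fails.
#3 x2 - x8 = 1 - 6 = -5, not -3 — fails.
#4 x6 = 13, x2 = 1; distinct — holds.
#5 x8 = 6, x7 = 14; 6 ≤ 14 — holds.
#6 values 13, 6, 14; x6 = 13 is not < x8 = 6 — fails.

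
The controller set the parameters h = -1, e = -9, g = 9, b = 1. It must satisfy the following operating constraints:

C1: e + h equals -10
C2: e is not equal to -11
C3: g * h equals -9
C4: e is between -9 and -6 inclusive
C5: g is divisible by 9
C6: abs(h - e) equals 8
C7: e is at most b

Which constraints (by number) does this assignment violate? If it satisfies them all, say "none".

C1: e + h = -9 + (-1) = -10 — OK.
C2: e = -9, and -9 ≠ -11 — OK.
C3: g * h = 9 * (-1) = -9 — OK.
C4: e = -9 lies in [-9, -6] — OK.
C5: 9 / 9 = 1, so 9 divides 9 — OK.
C6: abs(-1 - (-9)) = 8 — OK.
C7: e = -9, b = 1; -9 ≤ 1 — OK.

All constraints are satisfied.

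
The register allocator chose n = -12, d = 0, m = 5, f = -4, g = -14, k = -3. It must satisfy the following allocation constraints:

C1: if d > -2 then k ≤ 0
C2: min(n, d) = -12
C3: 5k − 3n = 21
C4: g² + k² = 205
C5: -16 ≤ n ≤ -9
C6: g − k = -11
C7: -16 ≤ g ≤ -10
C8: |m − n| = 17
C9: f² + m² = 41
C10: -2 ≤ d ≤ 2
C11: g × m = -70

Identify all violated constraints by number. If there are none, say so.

None — every constraint holds.

C1: d = 0 > -2, so we need k ≤ 0; k = -3 ≤ 0 — OK.
C2: min(-12, 0) = -12 — OK.
C3: 5k − 3n = 5(-3) − 3(-12) = 21 — OK.
C4: g² + k² = (-14)² + (-3)² = 196 + 9 = 205 — OK.
C5: n = -12 lies in [-16, -9] — OK.
C6: g − k = -14 − (-3) = -11 — OK.
C7: g = -14 lies in [-16, -10] — OK.
C8: |5 − (-12)| = 17 — OK.
C9: f² + m² = (-4)² + 5² = 16 + 25 = 41 — OK.
C10: d = 0 lies in [-2, 2] — OK.
C11: g × m = -14 × 5 = -70 — OK.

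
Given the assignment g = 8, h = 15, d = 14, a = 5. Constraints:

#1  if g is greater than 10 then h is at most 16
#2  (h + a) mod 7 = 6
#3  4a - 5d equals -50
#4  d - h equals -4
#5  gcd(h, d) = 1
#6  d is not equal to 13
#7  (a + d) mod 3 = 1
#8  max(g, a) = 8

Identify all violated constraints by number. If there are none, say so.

Violated: 4.

#1 g = 8, not > 10; antecedent false, conditional vacuously true — satisfied.
#2 h + a = 20; 20 mod 7 = 6 — satisfied.
#3 4a - 5d = 4(5) - 5(14) = -50 — satisfied.
#4 d - h = 14 - 15 = -1, not -4 — violated.
#5 gcd(15, 14) = 1 — satisfied.
#6 d = 14, and 14 ≠ 13 — satisfied.
#7 a + d = 19; 19 mod 3 = 1 — satisfied.
#8 max(8, 5) = 8 — satisfied.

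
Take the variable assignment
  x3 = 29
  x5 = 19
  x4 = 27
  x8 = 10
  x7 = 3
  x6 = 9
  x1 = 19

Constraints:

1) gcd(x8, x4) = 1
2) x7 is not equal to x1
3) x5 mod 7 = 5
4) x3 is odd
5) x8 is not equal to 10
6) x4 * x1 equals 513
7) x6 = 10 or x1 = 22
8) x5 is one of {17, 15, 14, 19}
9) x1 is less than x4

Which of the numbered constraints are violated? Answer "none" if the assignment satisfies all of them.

1) gcd(10, 27) = 1 — holds.
2) x7 = 3, x1 = 19; distinct — holds.
3) 19 mod 7 = 5 — holds.
4) x3 = 29 is odd — holds.
5) x8 = 10, but 10 is required to differ — does not hold.
6) x4 * x1 = 27 * 19 = 513 — holds.
7) x6 = 9 ≠ 10 and x1 = 19 ≠ 22; both disjuncts false — does not hold.
8) x5 = 19 is in {17, 15, 14, 19} — holds.
9) x1 = 19, x4 = 27; 19 < 27 — holds.

Constraints 5 and 7 are violated.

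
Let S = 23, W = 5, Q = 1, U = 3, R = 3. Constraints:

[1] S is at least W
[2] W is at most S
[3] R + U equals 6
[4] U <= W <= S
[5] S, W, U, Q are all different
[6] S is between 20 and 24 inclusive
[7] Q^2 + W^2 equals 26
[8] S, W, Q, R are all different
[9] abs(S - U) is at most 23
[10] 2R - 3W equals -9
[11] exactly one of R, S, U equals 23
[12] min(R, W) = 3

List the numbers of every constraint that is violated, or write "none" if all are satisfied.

[1] S = 23, W = 5; 23 ≥ 5 — holds.
[2] W = 5, S = 23; 5 ≤ 23 — holds.
[3] R + U = 3 + 3 = 6 — holds.
[4] values 3 <= 5 <= 23 — holds.
[5] values 23, 5, 3, 1 are pairwise distinct — holds.
[6] S = 23 lies in [20, 24] — holds.
[7] Q^2 + W^2 = 1^2 + 5^2 = 1 + 25 = 26 — holds.
[8] values 23, 5, 1, 3 are pairwise distinct — holds.
[9] abs(23 - 3) = 20; 20 ≤ 23 — holds.
[10] 2R - 3W = 2(3) - 3(5) = -9 — holds.
[11] R=3, S=23, U=3; 1 of them equals 23 — holds.
[12] min(3, 5) = 3 — holds.

All constraints are satisfied.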